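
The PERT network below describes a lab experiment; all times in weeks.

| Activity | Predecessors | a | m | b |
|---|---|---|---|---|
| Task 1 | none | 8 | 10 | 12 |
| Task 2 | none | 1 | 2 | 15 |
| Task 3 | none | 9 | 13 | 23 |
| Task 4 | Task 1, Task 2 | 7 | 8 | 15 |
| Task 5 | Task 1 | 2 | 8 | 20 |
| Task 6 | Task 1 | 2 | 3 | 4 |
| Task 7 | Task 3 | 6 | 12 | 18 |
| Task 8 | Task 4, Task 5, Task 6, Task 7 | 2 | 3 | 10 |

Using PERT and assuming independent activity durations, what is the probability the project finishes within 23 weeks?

te_Task 1 = (8 + 4·10 + 12)/6 = 60/6 = 10; σ²_Task 1 = ((12−8)/6)² = 0.444
te_Task 2 = (1 + 4·2 + 15)/6 = 24/6 = 4; σ²_Task 2 = ((15−1)/6)² = 5.444
te_Task 3 = (9 + 4·13 + 23)/6 = 84/6 = 14; σ²_Task 3 = ((23−9)/6)² = 5.444
te_Task 4 = (7 + 4·8 + 15)/6 = 54/6 = 9; σ²_Task 4 = ((15−7)/6)² = 1.778
te_Task 5 = (2 + 4·8 + 20)/6 = 54/6 = 9; σ²_Task 5 = ((20−2)/6)² = 9.000
te_Task 6 = (2 + 4·3 + 4)/6 = 18/6 = 3; σ²_Task 6 = ((4−2)/6)² = 0.111
te_Task 7 = (6 + 4·12 + 18)/6 = 72/6 = 12; σ²_Task 7 = ((18−6)/6)² = 4.000
te_Task 8 = (2 + 4·3 + 10)/6 = 24/6 = 4; σ²_Task 8 = ((10−2)/6)² = 1.778

Forward pass:
ES_Task 1 = 0; EF_Task 1 = 10
ES_Task 2 = 0; EF_Task 2 = 4
ES_Task 3 = 0; EF_Task 3 = 14
ES_Task 4 = max(EF_Task 1=10, EF_Task 2=4) = 10; EF_Task 4 = 10+9 = 19
ES_Task 5 = 10; EF_Task 5 = 10+9 = 19
ES_Task 6 = 10; EF_Task 6 = 10+3 = 13
ES_Task 7 = 14; EF_Task 7 = 14+12 = 26
ES_Task 8 = max(EF_Task 4=19, EF_Task 5=19, EF_Task 6=13, EF_Task 7=26) = 26; EF_Task 8 = 26+4 = 30
Expected project duration μ = 30 weeks. Critical path: Task 3 → Task 7 → Task 8.

Variance along critical path = 5.444 + 4.000 + 1.778 = 11.222; σ = √11.222 = 3.350 weeks.
Z = (23 − 30) / 3.350 = -2.090
P(T ≤ 23) = Φ(-2.090) ≈ 0.018

0.018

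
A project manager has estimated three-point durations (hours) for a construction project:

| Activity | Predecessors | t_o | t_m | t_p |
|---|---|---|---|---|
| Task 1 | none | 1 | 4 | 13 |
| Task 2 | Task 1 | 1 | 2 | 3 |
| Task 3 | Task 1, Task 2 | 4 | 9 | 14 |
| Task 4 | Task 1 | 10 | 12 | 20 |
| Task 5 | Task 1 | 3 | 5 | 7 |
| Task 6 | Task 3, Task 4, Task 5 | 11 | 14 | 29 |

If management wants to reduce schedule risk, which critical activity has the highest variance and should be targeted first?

te_Task 1 = (1 + 4·4 + 13)/6 = 30/6 = 5; σ²_Task 1 = ((13−1)/6)² = 4.000
te_Task 2 = (1 + 4·2 + 3)/6 = 12/6 = 2; σ²_Task 2 = ((3−1)/6)² = 0.111
te_Task 3 = (4 + 4·9 + 14)/6 = 54/6 = 9; σ²_Task 3 = ((14−4)/6)² = 2.778
te_Task 4 = (10 + 4·12 + 20)/6 = 78/6 = 13; σ²_Task 4 = ((20−10)/6)² = 2.778
te_Task 5 = (3 + 4·5 + 7)/6 = 30/6 = 5; σ²_Task 5 = ((7−3)/6)² = 0.444
te_Task 6 = (11 + 4·14 + 29)/6 = 96/6 = 16; σ²_Task 6 = ((29−11)/6)² = 9.000

Forward pass:
ES_Task 1 = 0; EF_Task 1 = 5
ES_Task 2 = 5; EF_Task 2 = 5+2 = 7
ES_Task 3 = max(EF_Task 1=5, EF_Task 2=7) = 7; EF_Task 3 = 7+9 = 16
ES_Task 4 = 5; EF_Task 4 = 5+13 = 18
ES_Task 5 = 5; EF_Task 5 = 5+5 = 10
ES_Task 6 = max(EF_Task 3=16, EF_Task 4=18, EF_Task 5=10) = 18; EF_Task 6 = 18+16 = 34
Expected project duration μ = 34 hours. Critical path: Task 1 → Task 4 → Task 6.

Variances on critical path: σ²_Task 1=4.000, σ²_Task 4=2.778, σ²_Task 6=9.000.
Largest is σ²_Task 6 = 9.000.

Task 6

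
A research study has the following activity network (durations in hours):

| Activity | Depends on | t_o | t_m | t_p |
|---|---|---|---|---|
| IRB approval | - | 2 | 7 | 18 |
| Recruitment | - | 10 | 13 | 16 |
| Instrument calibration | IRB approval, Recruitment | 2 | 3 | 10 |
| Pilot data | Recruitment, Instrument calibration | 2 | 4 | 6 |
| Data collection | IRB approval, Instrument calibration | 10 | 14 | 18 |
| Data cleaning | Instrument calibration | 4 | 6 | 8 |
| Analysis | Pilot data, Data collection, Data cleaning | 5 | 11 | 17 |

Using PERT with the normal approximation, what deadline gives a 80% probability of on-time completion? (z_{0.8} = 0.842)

44.5 hours

te_IRB approval = (2 + 4·7 + 18)/6 = 48/6 = 8; σ²_IRB approval = ((18−2)/6)² = 7.111
te_Recruitment = (10 + 4·13 + 16)/6 = 78/6 = 13; σ²_Recruitment = ((16−10)/6)² = 1.000
te_Instrument calibration = (2 + 4·3 + 10)/6 = 24/6 = 4; σ²_Instrument calibration = ((10−2)/6)² = 1.778
te_Pilot data = (2 + 4·4 + 6)/6 = 24/6 = 4; σ²_Pilot data = ((6−2)/6)² = 0.444
te_Data collection = (10 + 4·14 + 18)/6 = 84/6 = 14; σ²_Data collection = ((18−10)/6)² = 1.778
te_Data cleaning = (4 + 4·6 + 8)/6 = 36/6 = 6; σ²_Data cleaning = ((8−4)/6)² = 0.444
te_Analysis = (5 + 4·11 + 17)/6 = 66/6 = 11; σ²_Analysis = ((17−5)/6)² = 4.000

Forward pass:
ES_IRB approval = 0; EF_IRB approval = 8
ES_Recruitment = 0; EF_Recruitment = 13
ES_Instrument calibration = max(EF_IRB approval=8, EF_Recruitment=13) = 13; EF_Instrument calibration = 13+4 = 17
ES_Pilot data = max(EF_Recruitment=13, EF_Instrument calibration=17) = 17; EF_Pilot data = 17+4 = 21
ES_Data collection = max(EF_IRB approval=8, EF_Instrument calibration=17) = 17; EF_Data collection = 17+14 = 31
ES_Data cleaning = 17; EF_Data cleaning = 17+6 = 23
ES_Analysis = max(EF_Pilot data=21, EF_Data collection=31, EF_Data cleaning=23) = 31; EF_Analysis = 31+11 = 42
Expected project duration μ = 42 hours. Critical path: Recruitment → Instrument calibration → Data collection → Analysis.

Variance along critical path = 1.000 + 1.778 + 1.778 + 4.000 = 8.556; σ = 2.925 hours.
D = μ + z·σ = 42 + 0.842·2.925 = 44.5 hours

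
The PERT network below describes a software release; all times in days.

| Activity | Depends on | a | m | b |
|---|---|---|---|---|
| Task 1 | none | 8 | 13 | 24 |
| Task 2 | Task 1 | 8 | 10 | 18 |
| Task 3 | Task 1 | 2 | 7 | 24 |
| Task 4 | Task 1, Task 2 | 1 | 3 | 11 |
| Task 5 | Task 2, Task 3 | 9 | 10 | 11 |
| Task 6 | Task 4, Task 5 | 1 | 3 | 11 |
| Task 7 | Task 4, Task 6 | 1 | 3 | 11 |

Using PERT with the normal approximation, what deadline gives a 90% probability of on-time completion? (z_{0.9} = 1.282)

48.1 days

te_Task 1 = (8 + 4·13 + 24)/6 = 84/6 = 14; σ²_Task 1 = ((24−8)/6)² = 7.111
te_Task 2 = (8 + 4·10 + 18)/6 = 66/6 = 11; σ²_Task 2 = ((18−8)/6)² = 2.778
te_Task 3 = (2 + 4·7 + 24)/6 = 54/6 = 9; σ²_Task 3 = ((24−2)/6)² = 13.444
te_Task 4 = (1 + 4·3 + 11)/6 = 24/6 = 4; σ²_Task 4 = ((11−1)/6)² = 2.778
te_Task 5 = (9 + 4·10 + 11)/6 = 60/6 = 10; σ²_Task 5 = ((11−9)/6)² = 0.111
te_Task 6 = (1 + 4·3 + 11)/6 = 24/6 = 4; σ²_Task 6 = ((11−1)/6)² = 2.778
te_Task 7 = (1 + 4·3 + 11)/6 = 24/6 = 4; σ²_Task 7 = ((11−1)/6)² = 2.778

Forward pass:
ES_Task 1 = 0; EF_Task 1 = 14
ES_Task 2 = 14; EF_Task 2 = 14+11 = 25
ES_Task 3 = 14; EF_Task 3 = 14+9 = 23
ES_Task 4 = max(EF_Task 1=14, EF_Task 2=25) = 25; EF_Task 4 = 25+4 = 29
ES_Task 5 = max(EF_Task 2=25, EF_Task 3=23) = 25; EF_Task 5 = 25+10 = 35
ES_Task 6 = max(EF_Task 4=29, EF_Task 5=35) = 35; EF_Task 6 = 35+4 = 39
ES_Task 7 = max(EF_Task 4=29, EF_Task 6=39) = 39; EF_Task 7 = 39+4 = 43
Expected project duration μ = 43 days. Critical path: Task 1 → Task 2 → Task 5 → Task 6 → Task 7.

Variance along critical path = 7.111 + 2.778 + 0.111 + 2.778 + 2.778 = 15.556; σ = 3.944 days.
D = μ + z·σ = 43 + 1.282·3.944 = 48.1 days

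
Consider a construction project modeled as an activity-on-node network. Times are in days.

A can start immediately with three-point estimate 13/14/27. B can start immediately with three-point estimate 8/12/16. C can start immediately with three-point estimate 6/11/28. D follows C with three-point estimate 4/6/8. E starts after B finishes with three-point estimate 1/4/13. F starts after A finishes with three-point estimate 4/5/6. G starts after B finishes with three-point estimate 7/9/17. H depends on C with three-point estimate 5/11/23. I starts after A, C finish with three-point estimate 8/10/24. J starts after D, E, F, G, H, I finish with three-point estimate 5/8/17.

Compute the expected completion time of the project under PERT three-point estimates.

te_A = (13 + 4·14 + 27)/6 = 96/6 = 16
te_B = (8 + 4·12 + 16)/6 = 72/6 = 12
te_C = (6 + 4·11 + 28)/6 = 78/6 = 13
te_D = (4 + 4·6 + 8)/6 = 36/6 = 6
te_E = (1 + 4·4 + 13)/6 = 30/6 = 5
te_F = (4 + 4·5 + 6)/6 = 30/6 = 5
te_G = (7 + 4·9 + 17)/6 = 60/6 = 10
te_H = (5 + 4·11 + 23)/6 = 72/6 = 12
te_I = (8 + 4·10 + 24)/6 = 72/6 = 12
te_J = (5 + 4·8 + 17)/6 = 54/6 = 9

Forward pass:
ES_A = 0; EF_A = 16
ES_B = 0; EF_B = 12
ES_C = 0; EF_C = 13
ES_D = 13; EF_D = 13+6 = 19
ES_E = 12; EF_E = 12+5 = 17
ES_F = 16; EF_F = 16+5 = 21
ES_G = 12; EF_G = 12+10 = 22
ES_H = 13; EF_H = 13+12 = 25
ES_I = max(EF_A=16, EF_C=13) = 16; EF_I = 16+12 = 28
ES_J = max(EF_D=19, EF_E=17, EF_F=21, EF_G=22, EF_H=25, EF_I=28) = 28; EF_J = 28+9 = 37
Expected project duration μ = 37 days. Critical path: A → I → J.

37 days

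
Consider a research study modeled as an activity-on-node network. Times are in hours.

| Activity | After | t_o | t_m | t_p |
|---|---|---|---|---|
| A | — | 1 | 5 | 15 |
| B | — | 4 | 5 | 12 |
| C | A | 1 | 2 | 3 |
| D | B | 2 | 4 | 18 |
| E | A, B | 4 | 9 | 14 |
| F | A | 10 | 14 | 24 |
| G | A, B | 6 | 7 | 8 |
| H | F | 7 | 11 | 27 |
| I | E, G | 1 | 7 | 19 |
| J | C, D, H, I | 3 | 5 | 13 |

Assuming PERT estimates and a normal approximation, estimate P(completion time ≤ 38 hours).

te_A = (1 + 4·5 + 15)/6 = 36/6 = 6; σ²_A = ((15−1)/6)² = 5.444
te_B = (4 + 4·5 + 12)/6 = 36/6 = 6; σ²_B = ((12−4)/6)² = 1.778
te_C = (1 + 4·2 + 3)/6 = 12/6 = 2; σ²_C = ((3−1)/6)² = 0.111
te_D = (2 + 4·4 + 18)/6 = 36/6 = 6; σ²_D = ((18−2)/6)² = 7.111
te_E = (4 + 4·9 + 14)/6 = 54/6 = 9; σ²_E = ((14−4)/6)² = 2.778
te_F = (10 + 4·14 + 24)/6 = 90/6 = 15; σ²_F = ((24−10)/6)² = 5.444
te_G = (6 + 4·7 + 8)/6 = 42/6 = 7; σ²_G = ((8−6)/6)² = 0.111
te_H = (7 + 4·11 + 27)/6 = 78/6 = 13; σ²_H = ((27−7)/6)² = 11.111
te_I = (1 + 4·7 + 19)/6 = 48/6 = 8; σ²_I = ((19−1)/6)² = 9.000
te_J = (3 + 4·5 + 13)/6 = 36/6 = 6; σ²_J = ((13−3)/6)² = 2.778

Forward pass:
ES_A = 0; EF_A = 6
ES_B = 0; EF_B = 6
ES_C = 6; EF_C = 6+2 = 8
ES_D = 6; EF_D = 6+6 = 12
ES_E = max(EF_A=6, EF_B=6) = 6; EF_E = 6+9 = 15
ES_F = 6; EF_F = 6+15 = 21
ES_G = max(EF_A=6, EF_B=6) = 6; EF_G = 6+7 = 13
ES_H = 21; EF_H = 21+13 = 34
ES_I = max(EF_E=15, EF_G=13) = 15; EF_I = 15+8 = 23
ES_J = max(EF_C=8, EF_D=12, EF_H=34, EF_I=23) = 34; EF_J = 34+6 = 40
Expected project duration μ = 40 hours. Critical path: A → F → H → J.

Variance along critical path = 5.444 + 5.444 + 11.111 + 2.778 = 24.778; σ = √24.778 = 4.978 hours.
Z = (38 − 40) / 4.978 = -0.402
P(T ≤ 38) = Φ(-0.402) ≈ 0.344

0.344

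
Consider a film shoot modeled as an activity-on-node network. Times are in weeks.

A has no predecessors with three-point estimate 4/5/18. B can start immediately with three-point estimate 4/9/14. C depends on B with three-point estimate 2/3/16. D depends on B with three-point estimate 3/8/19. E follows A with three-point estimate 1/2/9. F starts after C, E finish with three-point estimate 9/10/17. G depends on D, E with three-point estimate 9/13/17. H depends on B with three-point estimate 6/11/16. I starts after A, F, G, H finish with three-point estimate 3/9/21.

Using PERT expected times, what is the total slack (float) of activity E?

te_A = (4 + 4·5 + 18)/6 = 42/6 = 7
te_B = (4 + 4·9 + 14)/6 = 54/6 = 9
te_C = (2 + 4·3 + 16)/6 = 30/6 = 5
te_D = (3 + 4·8 + 19)/6 = 54/6 = 9
te_E = (1 + 4·2 + 9)/6 = 18/6 = 3
te_F = (9 + 4·10 + 17)/6 = 66/6 = 11
te_G = (9 + 4·13 + 17)/6 = 78/6 = 13
te_H = (6 + 4·11 + 16)/6 = 66/6 = 11
te_I = (3 + 4·9 + 21)/6 = 60/6 = 10

Forward pass:
ES_A = 0; EF_A = 7
ES_B = 0; EF_B = 9
ES_C = 9; EF_C = 9+5 = 14
ES_D = 9; EF_D = 9+9 = 18
ES_E = 7; EF_E = 7+3 = 10
ES_F = max(EF_C=14, EF_E=10) = 14; EF_F = 14+11 = 25
ES_G = max(EF_D=18, EF_E=10) = 18; EF_G = 18+13 = 31
ES_H = 9; EF_H = 9+11 = 20
ES_I = max(EF_A=7, EF_F=25, EF_G=31, EF_H=20) = 31; EF_I = 31+10 = 41
Expected project duration μ = 41 weeks. Critical path: B → D → G → I.

Backward pass:
LF_I = 41; LS_I = 41−10 = 31
LF_H = LS_I = 31; LS_H = 31−11 = 20
LF_G = LS_I = 31; LS_G = 31−13 = 18
LF_F = LS_I = 31; LS_F = 31−11 = 20
LF_E = min(LS_F=20, LS_G=18) = 18; LS_E = 18−3 = 15
LF_D = LS_G = 18; LS_D = 18−9 = 9
LF_C = LS_F = 20; LS_C = 20−5 = 15
LF_B = min(LS_C=15, LS_D=9, LS_H=20) = 9; LS_B = 9−9 = 0
LF_A = min(LS_E=15, LS_I=31) = 15; LS_A = 15−7 = 8
Slack_E = LS_E − ES_E = 15 − 7 = 8

8 weeks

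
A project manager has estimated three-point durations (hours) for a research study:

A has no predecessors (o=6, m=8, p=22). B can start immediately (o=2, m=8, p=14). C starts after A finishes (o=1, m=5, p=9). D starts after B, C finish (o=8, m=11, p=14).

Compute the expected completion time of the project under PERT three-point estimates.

te_A = (6 + 4·8 + 22)/6 = 60/6 = 10
te_B = (2 + 4·8 + 14)/6 = 48/6 = 8
te_C = (1 + 4·5 + 9)/6 = 30/6 = 5
te_D = (8 + 4·11 + 14)/6 = 66/6 = 11

Forward pass:
ES_A = 0; EF_A = 10
ES_B = 0; EF_B = 8
ES_C = 10; EF_C = 10+5 = 15
ES_D = max(EF_B=8, EF_C=15) = 15; EF_D = 15+11 = 26
Expected project duration μ = 26 hours. Critical path: A → C → D.

26 hours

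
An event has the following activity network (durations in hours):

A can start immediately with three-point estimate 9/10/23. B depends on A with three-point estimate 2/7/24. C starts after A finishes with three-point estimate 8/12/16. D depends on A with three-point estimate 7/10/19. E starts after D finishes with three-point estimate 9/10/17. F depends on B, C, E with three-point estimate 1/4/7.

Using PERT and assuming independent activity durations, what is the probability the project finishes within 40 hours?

0.716

te_A = (9 + 4·10 + 23)/6 = 72/6 = 12; σ²_A = ((23−9)/6)² = 5.444
te_B = (2 + 4·7 + 24)/6 = 54/6 = 9; σ²_B = ((24−2)/6)² = 13.444
te_C = (8 + 4·12 + 16)/6 = 72/6 = 12; σ²_C = ((16−8)/6)² = 1.778
te_D = (7 + 4·10 + 19)/6 = 66/6 = 11; σ²_D = ((19−7)/6)² = 4.000
te_E = (9 + 4·10 + 17)/6 = 66/6 = 11; σ²_E = ((17−9)/6)² = 1.778
te_F = (1 + 4·4 + 7)/6 = 24/6 = 4; σ²_F = ((7−1)/6)² = 1.000

Forward pass:
ES_A = 0; EF_A = 12
ES_B = 12; EF_B = 12+9 = 21
ES_C = 12; EF_C = 12+12 = 24
ES_D = 12; EF_D = 12+11 = 23
ES_E = 23; EF_E = 23+11 = 34
ES_F = max(EF_B=21, EF_C=24, EF_E=34) = 34; EF_F = 34+4 = 38
Expected project duration μ = 38 hours. Critical path: A → D → E → F.

Variance along critical path = 5.444 + 4.000 + 1.778 + 1.000 = 12.222; σ = √12.222 = 3.496 hours.
Z = (40 − 38) / 3.496 = 0.572
P(T ≤ 40) = Φ(0.572) ≈ 0.716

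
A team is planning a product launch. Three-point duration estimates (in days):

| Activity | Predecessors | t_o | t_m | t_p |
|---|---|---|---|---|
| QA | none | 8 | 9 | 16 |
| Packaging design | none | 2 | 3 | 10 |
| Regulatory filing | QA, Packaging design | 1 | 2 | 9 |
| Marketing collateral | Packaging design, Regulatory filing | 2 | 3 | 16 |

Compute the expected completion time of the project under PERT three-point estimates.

18 days

te_QA = (8 + 4·9 + 16)/6 = 60/6 = 10
te_Packaging design = (2 + 4·3 + 10)/6 = 24/6 = 4
te_Regulatory filing = (1 + 4·2 + 9)/6 = 18/6 = 3
te_Marketing collateral = (2 + 4·3 + 16)/6 = 30/6 = 5

Forward pass:
ES_QA = 0; EF_QA = 10
ES_Packaging design = 0; EF_Packaging design = 4
ES_Regulatory filing = max(EF_QA=10, EF_Packaging design=4) = 10; EF_Regulatory filing = 10+3 = 13
ES_Marketing collateral = max(EF_Packaging design=4, EF_Regulatory filing=13) = 13; EF_Marketing collateral = 13+5 = 18
Expected project duration μ = 18 days. Critical path: QA → Regulatory filing → Marketing collateral.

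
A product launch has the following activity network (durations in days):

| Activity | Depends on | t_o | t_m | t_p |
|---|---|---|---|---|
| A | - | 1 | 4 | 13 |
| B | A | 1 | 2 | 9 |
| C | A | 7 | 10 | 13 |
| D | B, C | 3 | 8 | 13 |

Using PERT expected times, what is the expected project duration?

23 days

te_A = (1 + 4·4 + 13)/6 = 30/6 = 5
te_B = (1 + 4·2 + 9)/6 = 18/6 = 3
te_C = (7 + 4·10 + 13)/6 = 60/6 = 10
te_D = (3 + 4·8 + 13)/6 = 48/6 = 8

Forward pass:
ES_A = 0; EF_A = 5
ES_B = 5; EF_B = 5+3 = 8
ES_C = 5; EF_C = 5+10 = 15
ES_D = max(EF_B=8, EF_C=15) = 15; EF_D = 15+8 = 23
Expected project duration μ = 23 days. Critical path: A → C → D.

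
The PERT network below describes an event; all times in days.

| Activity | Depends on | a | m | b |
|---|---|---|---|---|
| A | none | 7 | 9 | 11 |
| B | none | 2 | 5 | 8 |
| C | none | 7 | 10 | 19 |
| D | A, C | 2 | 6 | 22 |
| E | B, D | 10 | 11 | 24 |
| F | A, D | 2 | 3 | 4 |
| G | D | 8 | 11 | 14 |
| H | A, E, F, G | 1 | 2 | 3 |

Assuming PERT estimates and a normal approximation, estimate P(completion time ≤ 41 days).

te_A = (7 + 4·9 + 11)/6 = 54/6 = 9; σ²_A = ((11−7)/6)² = 0.444
te_B = (2 + 4·5 + 8)/6 = 30/6 = 5; σ²_B = ((8−2)/6)² = 1.000
te_C = (7 + 4·10 + 19)/6 = 66/6 = 11; σ²_C = ((19−7)/6)² = 4.000
te_D = (2 + 4·6 + 22)/6 = 48/6 = 8; σ²_D = ((22−2)/6)² = 11.111
te_E = (10 + 4·11 + 24)/6 = 78/6 = 13; σ²_E = ((24−10)/6)² = 5.444
te_F = (2 + 4·3 + 4)/6 = 18/6 = 3; σ²_F = ((4−2)/6)² = 0.111
te_G = (8 + 4·11 + 14)/6 = 66/6 = 11; σ²_G = ((14−8)/6)² = 1.000
te_H = (1 + 4·2 + 3)/6 = 12/6 = 2; σ²_H = ((3−1)/6)² = 0.111

Forward pass:
ES_A = 0; EF_A = 9
ES_B = 0; EF_B = 5
ES_C = 0; EF_C = 11
ES_D = max(EF_A=9, EF_C=11) = 11; EF_D = 11+8 = 19
ES_E = max(EF_B=5, EF_D=19) = 19; EF_E = 19+13 = 32
ES_F = max(EF_A=9, EF_D=19) = 19; EF_F = 19+3 = 22
ES_G = 19; EF_G = 19+11 = 30
ES_H = max(EF_A=9, EF_E=32, EF_F=22, EF_G=30) = 32; EF_H = 32+2 = 34
Expected project duration μ = 34 days. Critical path: C → D → E → H.

Variance along critical path = 4.000 + 11.111 + 5.444 + 0.111 = 20.667; σ = √20.667 = 4.546 days.
Z = (41 − 34) / 4.546 = 1.540
P(T ≤ 41) = Φ(1.540) ≈ 0.938

0.938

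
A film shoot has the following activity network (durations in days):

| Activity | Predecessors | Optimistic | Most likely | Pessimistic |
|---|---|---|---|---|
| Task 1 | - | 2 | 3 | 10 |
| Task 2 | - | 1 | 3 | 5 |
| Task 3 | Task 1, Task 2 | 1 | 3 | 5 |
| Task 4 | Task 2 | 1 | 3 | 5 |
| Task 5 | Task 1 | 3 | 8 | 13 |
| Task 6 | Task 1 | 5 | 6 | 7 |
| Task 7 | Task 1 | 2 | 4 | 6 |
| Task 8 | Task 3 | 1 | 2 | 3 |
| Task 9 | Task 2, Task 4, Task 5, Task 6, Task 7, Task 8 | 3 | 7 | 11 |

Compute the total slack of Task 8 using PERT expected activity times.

te_Task 1 = (2 + 4·3 + 10)/6 = 24/6 = 4
te_Task 2 = (1 + 4·3 + 5)/6 = 18/6 = 3
te_Task 3 = (1 + 4·3 + 5)/6 = 18/6 = 3
te_Task 4 = (1 + 4·3 + 5)/6 = 18/6 = 3
te_Task 5 = (3 + 4·8 + 13)/6 = 48/6 = 8
te_Task 6 = (5 + 4·6 + 7)/6 = 36/6 = 6
te_Task 7 = (2 + 4·4 + 6)/6 = 24/6 = 4
te_Task 8 = (1 + 4·2 + 3)/6 = 12/6 = 2
te_Task 9 = (3 + 4·7 + 11)/6 = 42/6 = 7

Forward pass:
ES_Task 1 = 0; EF_Task 1 = 4
ES_Task 2 = 0; EF_Task 2 = 3
ES_Task 3 = max(EF_Task 1=4, EF_Task 2=3) = 4; EF_Task 3 = 4+3 = 7
ES_Task 4 = 3; EF_Task 4 = 3+3 = 6
ES_Task 5 = 4; EF_Task 5 = 4+8 = 12
ES_Task 6 = 4; EF_Task 6 = 4+6 = 10
ES_Task 7 = 4; EF_Task 7 = 4+4 = 8
ES_Task 8 = 7; EF_Task 8 = 7+2 = 9
ES_Task 9 = max(EF_Task 2=3, EF_Task 4=6, EF_Task 5=12, EF_Task 6=10, EF_Task 7=8, EF_Task 8=9) = 12; EF_Task 9 = 12+7 = 19
Expected project duration μ = 19 days. Critical path: Task 1 → Task 5 → Task 9.

Backward pass:
LF_Task 9 = 19; LS_Task 9 = 19−7 = 12
LF_Task 8 = LS_Task 9 = 12; LS_Task 8 = 12−2 = 10
LF_Task 7 = LS_Task 9 = 12; LS_Task 7 = 12−4 = 8
LF_Task 6 = LS_Task 9 = 12; LS_Task 6 = 12−6 = 6
LF_Task 5 = LS_Task 9 = 12; LS_Task 5 = 12−8 = 4
LF_Task 4 = LS_Task 9 = 12; LS_Task 4 = 12−3 = 9
LF_Task 3 = LS_Task 8 = 10; LS_Task 3 = 10−3 = 7
LF_Task 2 = min(LS_Task 3=7, LS_Task 4=9, LS_Task 9=12) = 7; LS_Task 2 = 7−3 = 4
LF_Task 1 = min(LS_Task 3=7, LS_Task 5=4, LS_Task 6=6, LS_Task 7=8) = 4; LS_Task 1 = 4−4 = 0
Slack_Task 8 = LS_Task 8 − ES_Task 8 = 10 − 7 = 3

3 days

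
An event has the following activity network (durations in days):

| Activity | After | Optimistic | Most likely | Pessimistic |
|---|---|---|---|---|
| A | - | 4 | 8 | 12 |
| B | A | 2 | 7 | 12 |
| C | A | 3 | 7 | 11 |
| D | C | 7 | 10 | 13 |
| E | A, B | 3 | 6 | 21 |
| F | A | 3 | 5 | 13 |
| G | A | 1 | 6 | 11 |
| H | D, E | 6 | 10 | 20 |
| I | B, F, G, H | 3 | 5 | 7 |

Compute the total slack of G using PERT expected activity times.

te_A = (4 + 4·8 + 12)/6 = 48/6 = 8
te_B = (2 + 4·7 + 12)/6 = 42/6 = 7
te_C = (3 + 4·7 + 11)/6 = 42/6 = 7
te_D = (7 + 4·10 + 13)/6 = 60/6 = 10
te_E = (3 + 4·6 + 21)/6 = 48/6 = 8
te_F = (3 + 4·5 + 13)/6 = 36/6 = 6
te_G = (1 + 4·6 + 11)/6 = 36/6 = 6
te_H = (6 + 4·10 + 20)/6 = 66/6 = 11
te_I = (3 + 4·5 + 7)/6 = 30/6 = 5

Forward pass:
ES_A = 0; EF_A = 8
ES_B = 8; EF_B = 8+7 = 15
ES_C = 8; EF_C = 8+7 = 15
ES_D = 15; EF_D = 15+10 = 25
ES_E = max(EF_A=8, EF_B=15) = 15; EF_E = 15+8 = 23
ES_F = 8; EF_F = 8+6 = 14
ES_G = 8; EF_G = 8+6 = 14
ES_H = max(EF_D=25, EF_E=23) = 25; EF_H = 25+11 = 36
ES_I = max(EF_B=15, EF_F=14, EF_G=14, EF_H=36) = 36; EF_I = 36+5 = 41
Expected project duration μ = 41 days. Critical path: A → C → D → H → I.

Backward pass:
LF_I = 41; LS_I = 41−5 = 36
LF_H = LS_I = 36; LS_H = 36−11 = 25
LF_G = LS_I = 36; LS_G = 36−6 = 30
LF_F = LS_I = 36; LS_F = 36−6 = 30
LF_E = LS_H = 25; LS_E = 25−8 = 17
LF_D = LS_H = 25; LS_D = 25−10 = 15
LF_C = LS_D = 15; LS_C = 15−7 = 8
LF_B = min(LS_E=17, LS_I=36) = 17; LS_B = 17−7 = 10
LF_A = min(LS_B=10, LS_C=8, LS_E=17, LS_F=30, LS_G=30) = 8; LS_A = 8−8 = 0
Slack_G = LS_G − ES_G = 30 − 8 = 22

22 days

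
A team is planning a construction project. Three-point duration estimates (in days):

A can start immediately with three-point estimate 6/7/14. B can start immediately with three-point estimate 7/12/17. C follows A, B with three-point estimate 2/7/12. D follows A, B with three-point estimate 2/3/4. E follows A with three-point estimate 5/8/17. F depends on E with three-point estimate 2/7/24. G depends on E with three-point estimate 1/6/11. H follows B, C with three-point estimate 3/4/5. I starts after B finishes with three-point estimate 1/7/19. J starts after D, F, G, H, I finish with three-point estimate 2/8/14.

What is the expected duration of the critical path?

te_A = (6 + 4·7 + 14)/6 = 48/6 = 8
te_B = (7 + 4·12 + 17)/6 = 72/6 = 12
te_C = (2 + 4·7 + 12)/6 = 42/6 = 7
te_D = (2 + 4·3 + 4)/6 = 18/6 = 3
te_E = (5 + 4·8 + 17)/6 = 54/6 = 9
te_F = (2 + 4·7 + 24)/6 = 54/6 = 9
te_G = (1 + 4·6 + 11)/6 = 36/6 = 6
te_H = (3 + 4·4 + 5)/6 = 24/6 = 4
te_I = (1 + 4·7 + 19)/6 = 48/6 = 8
te_J = (2 + 4·8 + 14)/6 = 48/6 = 8

Forward pass:
ES_A = 0; EF_A = 8
ES_B = 0; EF_B = 12
ES_C = max(EF_A=8, EF_B=12) = 12; EF_C = 12+7 = 19
ES_D = max(EF_A=8, EF_B=12) = 12; EF_D = 12+3 = 15
ES_E = 8; EF_E = 8+9 = 17
ES_F = 17; EF_F = 17+9 = 26
ES_G = 17; EF_G = 17+6 = 23
ES_H = max(EF_B=12, EF_C=19) = 19; EF_H = 19+4 = 23
ES_I = 12; EF_I = 12+8 = 20
ES_J = max(EF_D=15, EF_F=26, EF_G=23, EF_H=23, EF_I=20) = 26; EF_J = 26+8 = 34
Expected project duration μ = 34 days. Critical path: A → E → F → J.

34 days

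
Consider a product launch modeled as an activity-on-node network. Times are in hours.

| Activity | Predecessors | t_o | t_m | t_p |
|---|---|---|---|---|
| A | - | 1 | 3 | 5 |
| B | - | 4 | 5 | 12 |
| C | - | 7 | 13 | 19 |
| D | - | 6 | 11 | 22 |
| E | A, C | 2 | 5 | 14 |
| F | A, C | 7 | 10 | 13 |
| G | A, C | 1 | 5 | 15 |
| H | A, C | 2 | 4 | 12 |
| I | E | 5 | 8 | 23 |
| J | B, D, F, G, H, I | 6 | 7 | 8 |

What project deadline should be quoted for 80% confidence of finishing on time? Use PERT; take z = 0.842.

39.5 hours

te_A = (1 + 4·3 + 5)/6 = 18/6 = 3; σ²_A = ((5−1)/6)² = 0.444
te_B = (4 + 4·5 + 12)/6 = 36/6 = 6; σ²_B = ((12−4)/6)² = 1.778
te_C = (7 + 4·13 + 19)/6 = 78/6 = 13; σ²_C = ((19−7)/6)² = 4.000
te_D = (6 + 4·11 + 22)/6 = 72/6 = 12; σ²_D = ((22−6)/6)² = 7.111
te_E = (2 + 4·5 + 14)/6 = 36/6 = 6; σ²_E = ((14−2)/6)² = 4.000
te_F = (7 + 4·10 + 13)/6 = 60/6 = 10; σ²_F = ((13−7)/6)² = 1.000
te_G = (1 + 4·5 + 15)/6 = 36/6 = 6; σ²_G = ((15−1)/6)² = 5.444
te_H = (2 + 4·4 + 12)/6 = 30/6 = 5; σ²_H = ((12−2)/6)² = 2.778
te_I = (5 + 4·8 + 23)/6 = 60/6 = 10; σ²_I = ((23−5)/6)² = 9.000
te_J = (6 + 4·7 + 8)/6 = 42/6 = 7; σ²_J = ((8−6)/6)² = 0.111

Forward pass:
ES_A = 0; EF_A = 3
ES_B = 0; EF_B = 6
ES_C = 0; EF_C = 13
ES_D = 0; EF_D = 12
ES_E = max(EF_A=3, EF_C=13) = 13; EF_E = 13+6 = 19
ES_F = max(EF_A=3, EF_C=13) = 13; EF_F = 13+10 = 23
ES_G = max(EF_A=3, EF_C=13) = 13; EF_G = 13+6 = 19
ES_H = max(EF_A=3, EF_C=13) = 13; EF_H = 13+5 = 18
ES_I = 19; EF_I = 19+10 = 29
ES_J = max(EF_B=6, EF_D=12, EF_F=23, EF_G=19, EF_H=18, EF_I=29) = 29; EF_J = 29+7 = 36
Expected project duration μ = 36 hours. Critical path: C → E → I → J.

Variance along critical path = 4.000 + 4.000 + 9.000 + 0.111 = 17.111; σ = 4.137 hours.
D = μ + z·σ = 36 + 0.842·4.137 = 39.5 hours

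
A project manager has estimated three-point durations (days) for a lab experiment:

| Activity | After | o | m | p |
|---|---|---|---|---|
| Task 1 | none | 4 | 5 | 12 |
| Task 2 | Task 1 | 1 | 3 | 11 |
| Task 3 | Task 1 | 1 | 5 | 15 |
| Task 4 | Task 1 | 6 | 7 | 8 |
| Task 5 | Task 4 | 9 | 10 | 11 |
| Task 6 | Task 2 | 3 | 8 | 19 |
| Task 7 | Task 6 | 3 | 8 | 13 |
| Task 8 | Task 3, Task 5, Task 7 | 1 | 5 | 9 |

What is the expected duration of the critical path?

32 days

te_Task 1 = (4 + 4·5 + 12)/6 = 36/6 = 6
te_Task 2 = (1 + 4·3 + 11)/6 = 24/6 = 4
te_Task 3 = (1 + 4·5 + 15)/6 = 36/6 = 6
te_Task 4 = (6 + 4·7 + 8)/6 = 42/6 = 7
te_Task 5 = (9 + 4·10 + 11)/6 = 60/6 = 10
te_Task 6 = (3 + 4·8 + 19)/6 = 54/6 = 9
te_Task 7 = (3 + 4·8 + 13)/6 = 48/6 = 8
te_Task 8 = (1 + 4·5 + 9)/6 = 30/6 = 5

Forward pass:
ES_Task 1 = 0; EF_Task 1 = 6
ES_Task 2 = 6; EF_Task 2 = 6+4 = 10
ES_Task 3 = 6; EF_Task 3 = 6+6 = 12
ES_Task 4 = 6; EF_Task 4 = 6+7 = 13
ES_Task 5 = 13; EF_Task 5 = 13+10 = 23
ES_Task 6 = 10; EF_Task 6 = 10+9 = 19
ES_Task 7 = 19; EF_Task 7 = 19+8 = 27
ES_Task 8 = max(EF_Task 3=12, EF_Task 5=23, EF_Task 7=27) = 27; EF_Task 8 = 27+5 = 32
Expected project duration μ = 32 days. Critical path: Task 1 → Task 2 → Task 6 → Task 7 → Task 8.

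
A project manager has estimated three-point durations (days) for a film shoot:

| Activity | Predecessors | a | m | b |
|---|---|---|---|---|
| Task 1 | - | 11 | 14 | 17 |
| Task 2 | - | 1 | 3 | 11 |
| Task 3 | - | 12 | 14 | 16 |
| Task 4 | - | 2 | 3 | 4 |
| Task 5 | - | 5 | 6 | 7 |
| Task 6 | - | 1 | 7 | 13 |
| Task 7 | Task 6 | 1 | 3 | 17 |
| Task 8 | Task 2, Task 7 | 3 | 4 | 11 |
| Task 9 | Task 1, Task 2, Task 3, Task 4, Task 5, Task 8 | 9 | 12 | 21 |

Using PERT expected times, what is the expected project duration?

30 days

te_Task 1 = (11 + 4·14 + 17)/6 = 84/6 = 14
te_Task 2 = (1 + 4·3 + 11)/6 = 24/6 = 4
te_Task 3 = (12 + 4·14 + 16)/6 = 84/6 = 14
te_Task 4 = (2 + 4·3 + 4)/6 = 18/6 = 3
te_Task 5 = (5 + 4·6 + 7)/6 = 36/6 = 6
te_Task 6 = (1 + 4·7 + 13)/6 = 42/6 = 7
te_Task 7 = (1 + 4·3 + 17)/6 = 30/6 = 5
te_Task 8 = (3 + 4·4 + 11)/6 = 30/6 = 5
te_Task 9 = (9 + 4·12 + 21)/6 = 78/6 = 13

Forward pass:
ES_Task 1 = 0; EF_Task 1 = 14
ES_Task 2 = 0; EF_Task 2 = 4
ES_Task 3 = 0; EF_Task 3 = 14
ES_Task 4 = 0; EF_Task 4 = 3
ES_Task 5 = 0; EF_Task 5 = 6
ES_Task 6 = 0; EF_Task 6 = 7
ES_Task 7 = 7; EF_Task 7 = 7+5 = 12
ES_Task 8 = max(EF_Task 2=4, EF_Task 7=12) = 12; EF_Task 8 = 12+5 = 17
ES_Task 9 = max(EF_Task 1=14, EF_Task 2=4, EF_Task 3=14, EF_Task 4=3, EF_Task 5=6, EF_Task 8=17) = 17; EF_Task 9 = 17+13 = 30
Expected project duration μ = 30 days. Critical path: Task 6 → Task 7 → Task 8 → Task 9.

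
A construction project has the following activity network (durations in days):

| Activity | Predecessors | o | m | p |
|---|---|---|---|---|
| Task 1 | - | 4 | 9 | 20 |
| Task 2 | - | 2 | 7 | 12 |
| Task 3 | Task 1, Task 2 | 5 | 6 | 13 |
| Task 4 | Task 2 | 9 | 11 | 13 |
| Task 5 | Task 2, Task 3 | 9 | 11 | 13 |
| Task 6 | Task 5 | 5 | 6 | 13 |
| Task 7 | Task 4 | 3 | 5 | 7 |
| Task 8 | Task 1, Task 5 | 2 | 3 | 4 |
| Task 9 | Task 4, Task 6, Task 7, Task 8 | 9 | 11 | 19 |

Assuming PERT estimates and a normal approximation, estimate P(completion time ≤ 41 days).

0.054

te_Task 1 = (4 + 4·9 + 20)/6 = 60/6 = 10; σ²_Task 1 = ((20−4)/6)² = 7.111
te_Task 2 = (2 + 4·7 + 12)/6 = 42/6 = 7; σ²_Task 2 = ((12−2)/6)² = 2.778
te_Task 3 = (5 + 4·6 + 13)/6 = 42/6 = 7; σ²_Task 3 = ((13−5)/6)² = 1.778
te_Task 4 = (9 + 4·11 + 13)/6 = 66/6 = 11; σ²_Task 4 = ((13−9)/6)² = 0.444
te_Task 5 = (9 + 4·11 + 13)/6 = 66/6 = 11; σ²_Task 5 = ((13−9)/6)² = 0.444
te_Task 6 = (5 + 4·6 + 13)/6 = 42/6 = 7; σ²_Task 6 = ((13−5)/6)² = 1.778
te_Task 7 = (3 + 4·5 + 7)/6 = 30/6 = 5; σ²_Task 7 = ((7−3)/6)² = 0.444
te_Task 8 = (2 + 4·3 + 4)/6 = 18/6 = 3; σ²_Task 8 = ((4−2)/6)² = 0.111
te_Task 9 = (9 + 4·11 + 19)/6 = 72/6 = 12; σ²_Task 9 = ((19−9)/6)² = 2.778

Forward pass:
ES_Task 1 = 0; EF_Task 1 = 10
ES_Task 2 = 0; EF_Task 2 = 7
ES_Task 3 = max(EF_Task 1=10, EF_Task 2=7) = 10; EF_Task 3 = 10+7 = 17
ES_Task 4 = 7; EF_Task 4 = 7+11 = 18
ES_Task 5 = max(EF_Task 2=7, EF_Task 3=17) = 17; EF_Task 5 = 17+11 = 28
ES_Task 6 = 28; EF_Task 6 = 28+7 = 35
ES_Task 7 = 18; EF_Task 7 = 18+5 = 23
ES_Task 8 = max(EF_Task 1=10, EF_Task 5=28) = 28; EF_Task 8 = 28+3 = 31
ES_Task 9 = max(EF_Task 4=18, EF_Task 6=35, EF_Task 7=23, EF_Task 8=31) = 35; EF_Task 9 = 35+12 = 47
Expected project duration μ = 47 days. Critical path: Task 1 → Task 3 → Task 5 → Task 6 → Task 9.

Variance along critical path = 7.111 + 1.778 + 0.444 + 1.778 + 2.778 = 13.889; σ = √13.889 = 3.727 days.
Z = (41 − 47) / 3.727 = -1.610
P(T ≤ 41) = Φ(-1.610) ≈ 0.054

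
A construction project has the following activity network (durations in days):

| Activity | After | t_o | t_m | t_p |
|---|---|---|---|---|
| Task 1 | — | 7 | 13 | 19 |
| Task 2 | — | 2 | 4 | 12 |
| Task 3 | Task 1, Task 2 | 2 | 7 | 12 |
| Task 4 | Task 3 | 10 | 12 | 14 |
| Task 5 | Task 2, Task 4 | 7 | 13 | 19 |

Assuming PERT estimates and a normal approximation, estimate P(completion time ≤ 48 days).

0.815

te_Task 1 = (7 + 4·13 + 19)/6 = 78/6 = 13; σ²_Task 1 = ((19−7)/6)² = 4.000
te_Task 2 = (2 + 4·4 + 12)/6 = 30/6 = 5; σ²_Task 2 = ((12−2)/6)² = 2.778
te_Task 3 = (2 + 4·7 + 12)/6 = 42/6 = 7; σ²_Task 3 = ((12−2)/6)² = 2.778
te_Task 4 = (10 + 4·12 + 14)/6 = 72/6 = 12; σ²_Task 4 = ((14−10)/6)² = 0.444
te_Task 5 = (7 + 4·13 + 19)/6 = 78/6 = 13; σ²_Task 5 = ((19−7)/6)² = 4.000

Forward pass:
ES_Task 1 = 0; EF_Task 1 = 13
ES_Task 2 = 0; EF_Task 2 = 5
ES_Task 3 = max(EF_Task 1=13, EF_Task 2=5) = 13; EF_Task 3 = 13+7 = 20
ES_Task 4 = 20; EF_Task 4 = 20+12 = 32
ES_Task 5 = max(EF_Task 2=5, EF_Task 4=32) = 32; EF_Task 5 = 32+13 = 45
Expected project duration μ = 45 days. Critical path: Task 1 → Task 3 → Task 4 → Task 5.

Variance along critical path = 4.000 + 2.778 + 0.444 + 4.000 = 11.222; σ = √11.222 = 3.350 days.
Z = (48 − 45) / 3.350 = 0.896
P(T ≤ 48) = Φ(0.896) ≈ 0.815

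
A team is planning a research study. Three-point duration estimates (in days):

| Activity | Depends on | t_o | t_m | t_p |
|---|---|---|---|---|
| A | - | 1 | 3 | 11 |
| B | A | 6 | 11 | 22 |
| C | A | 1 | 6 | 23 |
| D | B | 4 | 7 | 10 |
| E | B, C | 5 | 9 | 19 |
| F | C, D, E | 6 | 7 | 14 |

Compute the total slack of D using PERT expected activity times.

te_A = (1 + 4·3 + 11)/6 = 24/6 = 4
te_B = (6 + 4·11 + 22)/6 = 72/6 = 12
te_C = (1 + 4·6 + 23)/6 = 48/6 = 8
te_D = (4 + 4·7 + 10)/6 = 42/6 = 7
te_E = (5 + 4·9 + 19)/6 = 60/6 = 10
te_F = (6 + 4·7 + 14)/6 = 48/6 = 8

Forward pass:
ES_A = 0; EF_A = 4
ES_B = 4; EF_B = 4+12 = 16
ES_C = 4; EF_C = 4+8 = 12
ES_D = 16; EF_D = 16+7 = 23
ES_E = max(EF_B=16, EF_C=12) = 16; EF_E = 16+10 = 26
ES_F = max(EF_C=12, EF_D=23, EF_E=26) = 26; EF_F = 26+8 = 34
Expected project duration μ = 34 days. Critical path: A → B → E → F.

Backward pass:
LF_F = 34; LS_F = 34−8 = 26
LF_E = LS_F = 26; LS_E = 26−10 = 16
LF_D = LS_F = 26; LS_D = 26−7 = 19
LF_C = min(LS_E=16, LS_F=26) = 16; LS_C = 16−8 = 8
LF_B = min(LS_D=19, LS_E=16) = 16; LS_B = 16−12 = 4
LF_A = min(LS_B=4, LS_C=8) = 4; LS_A = 4−4 = 0
Slack_D = LS_D − ES_D = 19 − 16 = 3

3 days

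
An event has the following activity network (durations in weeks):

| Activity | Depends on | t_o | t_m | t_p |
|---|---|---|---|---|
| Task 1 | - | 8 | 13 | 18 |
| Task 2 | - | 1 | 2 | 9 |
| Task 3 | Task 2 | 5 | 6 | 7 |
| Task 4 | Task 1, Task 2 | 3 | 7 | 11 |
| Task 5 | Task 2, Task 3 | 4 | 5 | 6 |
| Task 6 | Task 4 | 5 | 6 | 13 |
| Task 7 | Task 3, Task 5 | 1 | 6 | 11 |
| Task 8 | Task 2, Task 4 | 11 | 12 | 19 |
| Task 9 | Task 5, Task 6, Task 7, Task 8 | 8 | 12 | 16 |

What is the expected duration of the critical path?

45 weeks

te_Task 1 = (8 + 4·13 + 18)/6 = 78/6 = 13
te_Task 2 = (1 + 4·2 + 9)/6 = 18/6 = 3
te_Task 3 = (5 + 4·6 + 7)/6 = 36/6 = 6
te_Task 4 = (3 + 4·7 + 11)/6 = 42/6 = 7
te_Task 5 = (4 + 4·5 + 6)/6 = 30/6 = 5
te_Task 6 = (5 + 4·6 + 13)/6 = 42/6 = 7
te_Task 7 = (1 + 4·6 + 11)/6 = 36/6 = 6
te_Task 8 = (11 + 4·12 + 19)/6 = 78/6 = 13
te_Task 9 = (8 + 4·12 + 16)/6 = 72/6 = 12

Forward pass:
ES_Task 1 = 0; EF_Task 1 = 13
ES_Task 2 = 0; EF_Task 2 = 3
ES_Task 3 = 3; EF_Task 3 = 3+6 = 9
ES_Task 4 = max(EF_Task 1=13, EF_Task 2=3) = 13; EF_Task 4 = 13+7 = 20
ES_Task 5 = max(EF_Task 2=3, EF_Task 3=9) = 9; EF_Task 5 = 9+5 = 14
ES_Task 6 = 20; EF_Task 6 = 20+7 = 27
ES_Task 7 = max(EF_Task 3=9, EF_Task 5=14) = 14; EF_Task 7 = 14+6 = 20
ES_Task 8 = max(EF_Task 2=3, EF_Task 4=20) = 20; EF_Task 8 = 20+13 = 33
ES_Task 9 = max(EF_Task 5=14, EF_Task 6=27, EF_Task 7=20, EF_Task 8=33) = 33; EF_Task 9 = 33+12 = 45
Expected project duration μ = 45 weeks. Critical path: Task 1 → Task 4 → Task 8 → Task 9.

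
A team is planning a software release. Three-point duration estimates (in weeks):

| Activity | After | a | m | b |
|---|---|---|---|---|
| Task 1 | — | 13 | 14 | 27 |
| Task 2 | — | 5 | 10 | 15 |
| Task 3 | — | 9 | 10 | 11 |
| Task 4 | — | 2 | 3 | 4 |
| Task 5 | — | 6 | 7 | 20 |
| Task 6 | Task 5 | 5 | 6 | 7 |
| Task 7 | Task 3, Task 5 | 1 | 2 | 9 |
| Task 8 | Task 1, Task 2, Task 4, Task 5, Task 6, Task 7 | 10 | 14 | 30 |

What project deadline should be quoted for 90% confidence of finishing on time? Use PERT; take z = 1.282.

37.2 weeks

te_Task 1 = (13 + 4·14 + 27)/6 = 96/6 = 16; σ²_Task 1 = ((27−13)/6)² = 5.444
te_Task 2 = (5 + 4·10 + 15)/6 = 60/6 = 10; σ²_Task 2 = ((15−5)/6)² = 2.778
te_Task 3 = (9 + 4·10 + 11)/6 = 60/6 = 10; σ²_Task 3 = ((11−9)/6)² = 0.111
te_Task 4 = (2 + 4·3 + 4)/6 = 18/6 = 3; σ²_Task 4 = ((4−2)/6)² = 0.111
te_Task 5 = (6 + 4·7 + 20)/6 = 54/6 = 9; σ²_Task 5 = ((20−6)/6)² = 5.444
te_Task 6 = (5 + 4·6 + 7)/6 = 36/6 = 6; σ²_Task 6 = ((7−5)/6)² = 0.111
te_Task 7 = (1 + 4·2 + 9)/6 = 18/6 = 3; σ²_Task 7 = ((9−1)/6)² = 1.778
te_Task 8 = (10 + 4·14 + 30)/6 = 96/6 = 16; σ²_Task 8 = ((30−10)/6)² = 11.111

Forward pass:
ES_Task 1 = 0; EF_Task 1 = 16
ES_Task 2 = 0; EF_Task 2 = 10
ES_Task 3 = 0; EF_Task 3 = 10
ES_Task 4 = 0; EF_Task 4 = 3
ES_Task 5 = 0; EF_Task 5 = 9
ES_Task 6 = 9; EF_Task 6 = 9+6 = 15
ES_Task 7 = max(EF_Task 3=10, EF_Task 5=9) = 10; EF_Task 7 = 10+3 = 13
ES_Task 8 = max(EF_Task 1=16, EF_Task 2=10, EF_Task 4=3, EF_Task 5=9, EF_Task 6=15, EF_Task 7=13) = 16; EF_Task 8 = 16+16 = 32
Expected project duration μ = 32 weeks. Critical path: Task 1 → Task 8.

Variance along critical path = 5.444 + 11.111 = 16.556; σ = 4.069 weeks.
D = μ + z·σ = 32 + 1.282·4.069 = 37.2 weeks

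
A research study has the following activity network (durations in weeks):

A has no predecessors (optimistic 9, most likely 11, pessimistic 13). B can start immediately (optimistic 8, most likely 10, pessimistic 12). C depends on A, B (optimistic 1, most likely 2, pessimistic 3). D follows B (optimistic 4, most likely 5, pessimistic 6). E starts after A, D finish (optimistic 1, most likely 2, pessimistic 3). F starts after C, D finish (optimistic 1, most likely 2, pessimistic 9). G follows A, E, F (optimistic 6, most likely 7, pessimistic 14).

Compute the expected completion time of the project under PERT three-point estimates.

26 weeks

te_A = (9 + 4·11 + 13)/6 = 66/6 = 11
te_B = (8 + 4·10 + 12)/6 = 60/6 = 10
te_C = (1 + 4·2 + 3)/6 = 12/6 = 2
te_D = (4 + 4·5 + 6)/6 = 30/6 = 5
te_E = (1 + 4·2 + 3)/6 = 12/6 = 2
te_F = (1 + 4·2 + 9)/6 = 18/6 = 3
te_G = (6 + 4·7 + 14)/6 = 48/6 = 8

Forward pass:
ES_A = 0; EF_A = 11
ES_B = 0; EF_B = 10
ES_C = max(EF_A=11, EF_B=10) = 11; EF_C = 11+2 = 13
ES_D = 10; EF_D = 10+5 = 15
ES_E = max(EF_A=11, EF_D=15) = 15; EF_E = 15+2 = 17
ES_F = max(EF_C=13, EF_D=15) = 15; EF_F = 15+3 = 18
ES_G = max(EF_A=11, EF_E=17, EF_F=18) = 18; EF_G = 18+8 = 26
Expected project duration μ = 26 weeks. Critical path: B → D → F → G.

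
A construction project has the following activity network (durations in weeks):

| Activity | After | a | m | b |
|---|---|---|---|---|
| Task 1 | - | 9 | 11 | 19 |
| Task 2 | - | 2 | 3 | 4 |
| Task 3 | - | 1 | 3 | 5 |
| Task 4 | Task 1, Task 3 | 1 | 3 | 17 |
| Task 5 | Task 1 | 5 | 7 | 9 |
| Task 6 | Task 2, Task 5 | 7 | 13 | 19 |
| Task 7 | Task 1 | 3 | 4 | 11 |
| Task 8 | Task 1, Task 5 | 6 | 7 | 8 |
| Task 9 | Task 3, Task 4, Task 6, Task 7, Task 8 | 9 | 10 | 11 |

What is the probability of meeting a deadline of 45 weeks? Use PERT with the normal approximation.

0.866

te_Task 1 = (9 + 4·11 + 19)/6 = 72/6 = 12; σ²_Task 1 = ((19−9)/6)² = 2.778
te_Task 2 = (2 + 4·3 + 4)/6 = 18/6 = 3; σ²_Task 2 = ((4−2)/6)² = 0.111
te_Task 3 = (1 + 4·3 + 5)/6 = 18/6 = 3; σ²_Task 3 = ((5−1)/6)² = 0.444
te_Task 4 = (1 + 4·3 + 17)/6 = 30/6 = 5; σ²_Task 4 = ((17−1)/6)² = 7.111
te_Task 5 = (5 + 4·7 + 9)/6 = 42/6 = 7; σ²_Task 5 = ((9−5)/6)² = 0.444
te_Task 6 = (7 + 4·13 + 19)/6 = 78/6 = 13; σ²_Task 6 = ((19−7)/6)² = 4.000
te_Task 7 = (3 + 4·4 + 11)/6 = 30/6 = 5; σ²_Task 7 = ((11−3)/6)² = 1.778
te_Task 8 = (6 + 4·7 + 8)/6 = 42/6 = 7; σ²_Task 8 = ((8−6)/6)² = 0.111
te_Task 9 = (9 + 4·10 + 11)/6 = 60/6 = 10; σ²_Task 9 = ((11−9)/6)² = 0.111

Forward pass:
ES_Task 1 = 0; EF_Task 1 = 12
ES_Task 2 = 0; EF_Task 2 = 3
ES_Task 3 = 0; EF_Task 3 = 3
ES_Task 4 = max(EF_Task 1=12, EF_Task 3=3) = 12; EF_Task 4 = 12+5 = 17
ES_Task 5 = 12; EF_Task 5 = 12+7 = 19
ES_Task 6 = max(EF_Task 2=3, EF_Task 5=19) = 19; EF_Task 6 = 19+13 = 32
ES_Task 7 = 12; EF_Task 7 = 12+5 = 17
ES_Task 8 = max(EF_Task 1=12, EF_Task 5=19) = 19; EF_Task 8 = 19+7 = 26
ES_Task 9 = max(EF_Task 3=3, EF_Task 4=17, EF_Task 6=32, EF_Task 7=17, EF_Task 8=26) = 32; EF_Task 9 = 32+10 = 42
Expected project duration μ = 42 weeks. Critical path: Task 1 → Task 5 → Task 6 → Task 9.

Variance along critical path = 2.778 + 0.444 + 4.000 + 0.111 = 7.333; σ = √7.333 = 2.708 weeks.
Z = (45 − 42) / 2.708 = 1.108
P(T ≤ 45) = Φ(1.108) ≈ 0.866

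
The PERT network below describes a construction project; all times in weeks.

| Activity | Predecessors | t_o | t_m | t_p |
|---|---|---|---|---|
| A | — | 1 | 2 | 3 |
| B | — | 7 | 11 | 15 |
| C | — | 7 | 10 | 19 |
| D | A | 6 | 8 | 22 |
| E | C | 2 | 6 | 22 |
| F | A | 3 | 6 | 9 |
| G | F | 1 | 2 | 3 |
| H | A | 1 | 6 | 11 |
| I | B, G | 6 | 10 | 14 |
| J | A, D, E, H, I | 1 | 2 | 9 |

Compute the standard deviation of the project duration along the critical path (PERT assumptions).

te_A = (1 + 4·2 + 3)/6 = 12/6 = 2; σ²_A = ((3−1)/6)² = 0.111
te_B = (7 + 4·11 + 15)/6 = 66/6 = 11; σ²_B = ((15−7)/6)² = 1.778
te_C = (7 + 4·10 + 19)/6 = 66/6 = 11; σ²_C = ((19−7)/6)² = 4.000
te_D = (6 + 4·8 + 22)/6 = 60/6 = 10; σ²_D = ((22−6)/6)² = 7.111
te_E = (2 + 4·6 + 22)/6 = 48/6 = 8; σ²_E = ((22−2)/6)² = 11.111
te_F = (3 + 4·6 + 9)/6 = 36/6 = 6; σ²_F = ((9−3)/6)² = 1.000
te_G = (1 + 4·2 + 3)/6 = 12/6 = 2; σ²_G = ((3−1)/6)² = 0.111
te_H = (1 + 4·6 + 11)/6 = 36/6 = 6; σ²_H = ((11−1)/6)² = 2.778
te_I = (6 + 4·10 + 14)/6 = 60/6 = 10; σ²_I = ((14−6)/6)² = 1.778
te_J = (1 + 4·2 + 9)/6 = 18/6 = 3; σ²_J = ((9−1)/6)² = 1.778

Forward pass:
ES_A = 0; EF_A = 2
ES_B = 0; EF_B = 11
ES_C = 0; EF_C = 11
ES_D = 2; EF_D = 2+10 = 12
ES_E = 11; EF_E = 11+8 = 19
ES_F = 2; EF_F = 2+6 = 8
ES_G = 8; EF_G = 8+2 = 10
ES_H = 2; EF_H = 2+6 = 8
ES_I = max(EF_B=11, EF_G=10) = 11; EF_I = 11+10 = 21
ES_J = max(EF_A=2, EF_D=12, EF_E=19, EF_H=8, EF_I=21) = 21; EF_J = 21+3 = 24
Expected project duration μ = 24 weeks. Critical path: B → I → J.

Variance along critical path = 1.778 + 1.778 + 1.778 = 5.333
σ = √5.333 = 2.309 weeks

2.31 weeks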